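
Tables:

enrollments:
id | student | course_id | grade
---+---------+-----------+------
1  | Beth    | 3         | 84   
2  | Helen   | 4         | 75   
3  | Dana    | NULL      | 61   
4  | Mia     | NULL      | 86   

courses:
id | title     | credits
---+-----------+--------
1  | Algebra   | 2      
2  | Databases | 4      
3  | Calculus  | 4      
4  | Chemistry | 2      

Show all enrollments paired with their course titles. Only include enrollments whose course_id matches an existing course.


INNER JOIN keeps only enrollments rows whose course_id matches an id in courses. Walk through each enrollment:
  - enrollment 1 (Beth): course_id=3 -> matches Calculus
  - enrollment 2 (Helen): course_id=4 -> matches Chemistry
  - enrollment 3 (Dana): course_id=NULL, no match -> dropped
  - enrollment 4 (Mia): course_id=NULL, no match -> dropped
So 2 of 4 rows are dropped.

SQL:
SELECT a.student, b.title AS course
FROM enrollments a
INNER JOIN courses b ON a.course_id = b.id

Result:
student | course   
--------+----------
Beth    | Calculus 
Helen   | Chemistry


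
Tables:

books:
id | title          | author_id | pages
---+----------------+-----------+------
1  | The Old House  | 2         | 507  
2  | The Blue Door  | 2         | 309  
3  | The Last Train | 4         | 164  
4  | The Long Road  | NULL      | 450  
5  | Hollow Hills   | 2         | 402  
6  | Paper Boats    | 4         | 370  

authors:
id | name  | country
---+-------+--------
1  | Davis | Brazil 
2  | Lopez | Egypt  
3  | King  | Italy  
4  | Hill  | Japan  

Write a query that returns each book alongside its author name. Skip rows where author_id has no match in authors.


INNER JOIN keeps only books rows whose author_id matches an id in authors. Walk through each book:
  - book 1 (The Old House): author_id=2 -> matches Lopez
  - book 2 (The Blue Door): author_id=2 -> matches Lopez
  - book 3 (The Last Train): author_id=4 -> matches Hill
  - book 4 (The Long Road): author_id=NULL, no match -> dropped
  - book 5 (Hollow Hills): author_id=2 -> matches Lopez
  - book 6 (Paper Boats): author_id=4 -> matches Hill
So 1 of 6 rows is dropped.

SQL:
SELECT a.title, b.name AS author
FROM books a
INNER JOIN authors b ON a.author_id = b.id

Result:
title          | author
---------------+-------
The Old House  | Lopez 
The Blue Door  | Lopez 
The Last Train | Hill  
Hollow Hills   | Lopez 
Paper Boats    | Hill  


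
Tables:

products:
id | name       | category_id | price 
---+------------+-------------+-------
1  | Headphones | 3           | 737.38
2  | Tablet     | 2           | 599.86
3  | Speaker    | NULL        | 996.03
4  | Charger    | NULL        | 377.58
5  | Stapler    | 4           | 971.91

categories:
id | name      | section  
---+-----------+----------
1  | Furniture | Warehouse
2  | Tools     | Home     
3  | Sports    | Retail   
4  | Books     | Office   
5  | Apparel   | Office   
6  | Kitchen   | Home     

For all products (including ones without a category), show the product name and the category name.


LEFT JOIN keeps every row from products (the left table); where category_id has no match in categories, the category columns become NULL. Walk through each product:
  - product 1 (Headphones): category_id=3 -> matches Sports
  - product 2 (Tablet): category_id=2 -> matches Tools
  - product 3 (Speaker): category_id=NULL, no match -> kept with NULL
  - product 4 (Charger): category_id=NULL, no match -> kept with NULL
  - product 5 (Stapler): category_id=4 -> matches Books
All 5 rows appear; 2 have NULL category.

SQL:
SELECT a.name, b.name AS category
FROM products a
LEFT JOIN categories b ON a.category_id = b.id

Result:
name       | category
-----------+---------
Headphones | Sports  
Tablet     | Tools   
Speaker    | NULL    
Charger    | NULL    
Stapler    | Books   


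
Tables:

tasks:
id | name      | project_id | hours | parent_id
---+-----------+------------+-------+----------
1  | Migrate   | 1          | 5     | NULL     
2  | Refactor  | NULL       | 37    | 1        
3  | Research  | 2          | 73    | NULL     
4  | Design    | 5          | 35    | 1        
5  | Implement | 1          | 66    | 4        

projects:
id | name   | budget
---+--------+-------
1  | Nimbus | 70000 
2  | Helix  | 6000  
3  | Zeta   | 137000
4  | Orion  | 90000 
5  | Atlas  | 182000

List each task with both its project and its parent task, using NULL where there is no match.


Two LEFT JOINs from the same base table tasks: one to projects via project_id, one to tasks itself via parent_id. Both are LEFT so every task is preserved.
Match against projects:
  - task 1 (Migrate): project_id=1 -> matches Nimbus
  - task 2 (Refactor): project_id=NULL, no match -> kept with NULL
  - task 3 (Research): project_id=2 -> matches Helix
  - task 4 (Design): project_id=5 -> matches Atlas
  - task 5 (Implement): project_id=1 -> matches Nimbus
Match against tasks (self):
  - task 1 (Migrate): parent_id=NULL -> NULL
  - task 2 (Refactor): parent_id=1 -> Migrate
  - task 3 (Research): parent_id=NULL -> NULL
  - task 4 (Design): parent_id=1 -> Migrate
  - task 5 (Implement): parent_id=4 -> Design

SQL:
SELECT a.name, b.name AS project, c.name AS parent
FROM tasks a
LEFT JOIN projects b ON a.project_id = b.id
LEFT JOIN tasks c ON a.parent_id = c.id

Result:
name      | project | parent 
----------+---------+--------
Migrate   | Nimbus  | NULL   
Refactor  | NULL    | Migrate
Research  | Helix   | NULL   
Design    | Atlas   | Migrate
Implement | Nimbus  | Design 


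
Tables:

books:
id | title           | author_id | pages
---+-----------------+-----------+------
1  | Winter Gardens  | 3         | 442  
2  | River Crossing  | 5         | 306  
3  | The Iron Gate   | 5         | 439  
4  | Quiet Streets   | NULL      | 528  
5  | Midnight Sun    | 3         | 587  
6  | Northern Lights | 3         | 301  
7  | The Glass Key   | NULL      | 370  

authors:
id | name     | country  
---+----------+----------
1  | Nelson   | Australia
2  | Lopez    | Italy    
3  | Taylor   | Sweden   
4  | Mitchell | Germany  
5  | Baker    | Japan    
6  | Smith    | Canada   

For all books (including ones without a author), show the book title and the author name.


LEFT JOIN keeps every row from books (the left table); where author_id has no match in authors, the author columns become NULL. Walk through each book:
  - book 1 (Winter Gardens): author_id=3 -> matches Taylor
  - book 2 (River Crossing): author_id=5 -> matches Baker
  - book 3 (The Iron Gate): author_id=5 -> matches Baker
  - book 4 (Quiet Streets): author_id=NULL, no match -> kept with NULL
  - book 5 (Midnight Sun): author_id=3 -> matches Taylor
  - book 6 (Northern Lights): author_id=3 -> matches Taylor
  - book 7 (The Glass Key): author_id=NULL, no match -> kept with NULL
All 7 rows appear; 2 have NULL author.

SQL:
SELECT a.title, b.name AS author
FROM books a
LEFT JOIN authors b ON a.author_id = b.id

Result:
title           | author
----------------+-------
Winter Gardens  | Taylor
River Crossing  | Baker 
The Iron Gate   | Baker 
Quiet Streets   | NULL  
Midnight Sun    | Taylor
Northern Lights | Taylor
The Glass Key   | NULL  


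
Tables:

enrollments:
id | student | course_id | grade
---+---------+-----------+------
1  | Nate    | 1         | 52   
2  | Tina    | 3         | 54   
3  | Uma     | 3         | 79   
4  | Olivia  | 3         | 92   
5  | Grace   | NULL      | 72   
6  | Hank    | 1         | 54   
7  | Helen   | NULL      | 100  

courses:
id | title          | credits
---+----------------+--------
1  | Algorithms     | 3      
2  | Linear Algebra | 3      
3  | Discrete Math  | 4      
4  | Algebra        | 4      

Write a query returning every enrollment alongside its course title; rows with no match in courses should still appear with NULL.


LEFT JOIN keeps every row from enrollments (the left table); where course_id has no match in courses, the course columns become NULL. Walk through each enrollment:
  - enrollment 1 (Nate): course_id=1 -> matches Algorithms
  - enrollment 2 (Tina): course_id=3 -> matches Discrete Math
  - enrollment 3 (Uma): course_id=3 -> matches Discrete Math
  - enrollment 4 (Olivia): course_id=3 -> matches Discrete Math
  - enrollment 5 (Grace): course_id=NULL, no match -> kept with NULL
  - enrollment 6 (Hank): course_id=1 -> matches Algorithms
  - enrollment 7 (Helen): course_id=NULL, no match -> kept with NULL
All 7 rows appear; 2 have NULL course.

SQL:
SELECT a.student, b.title AS course
FROM enrollments a
LEFT JOIN courses b ON a.course_id = b.id

Result:
student | course       
--------+--------------
Nate    | Algorithms   
Tina    | Discrete Math
Uma     | Discrete Math
Olivia  | Discrete Math
Grace   | NULL         
Hank    | Algorithms   
Helen   | NULL         


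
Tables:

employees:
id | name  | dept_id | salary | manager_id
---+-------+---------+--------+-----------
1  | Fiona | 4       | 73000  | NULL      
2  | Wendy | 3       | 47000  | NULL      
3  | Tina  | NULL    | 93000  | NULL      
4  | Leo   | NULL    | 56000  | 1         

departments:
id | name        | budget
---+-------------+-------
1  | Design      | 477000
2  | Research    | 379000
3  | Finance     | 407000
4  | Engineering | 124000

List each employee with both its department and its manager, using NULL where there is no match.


Two LEFT JOINs from the same base table employees: one to departments via dept_id, one to employees itself via manager_id. Both are LEFT so every employee is preserved.
Match against departments:
  - employee 1 (Fiona): dept_id=4 -> matches Engineering
  - employee 2 (Wendy): dept_id=3 -> matches Finance
  - employee 3 (Tina): dept_id=NULL, no match -> kept with NULL
  - employee 4 (Leo): dept_id=NULL, no match -> kept with NULL
Match against employees (self):
  - employee 1 (Fiona): manager_id=NULL -> NULL
  - employee 2 (Wendy): manager_id=NULL -> NULL
  - employee 3 (Tina): manager_id=NULL -> NULL
  - employee 4 (Leo): manager_id=1 -> Fiona

SQL:
SELECT a.name, b.name AS department, c.name AS manager
FROM employees a
LEFT JOIN departments b ON a.dept_id = b.id
LEFT JOIN employees c ON a.manager_id = c.id

Result:
name  | department  | manager
------+-------------+--------
Fiona | Engineering | NULL   
Wendy | Finance     | NULL   
Tina  | NULL        | NULL   
Leo   | NULL        | Fiona  


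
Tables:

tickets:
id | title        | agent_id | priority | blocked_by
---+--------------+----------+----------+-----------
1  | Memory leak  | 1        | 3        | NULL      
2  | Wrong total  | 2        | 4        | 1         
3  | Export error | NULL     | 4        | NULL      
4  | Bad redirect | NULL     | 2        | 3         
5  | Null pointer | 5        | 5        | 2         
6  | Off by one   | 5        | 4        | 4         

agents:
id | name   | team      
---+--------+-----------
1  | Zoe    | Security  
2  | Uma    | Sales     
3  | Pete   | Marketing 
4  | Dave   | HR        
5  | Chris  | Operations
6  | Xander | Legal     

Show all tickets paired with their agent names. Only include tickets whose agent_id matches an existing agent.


INNER JOIN keeps only tickets rows whose agent_id matches an id in agents. Walk through each ticket:
  - ticket 1 (Memory leak): agent_id=1 -> matches Zoe
  - ticket 2 (Wrong total): agent_id=2 -> matches Uma
  - ticket 3 (Export error): agent_id=NULL, no match -> dropped
  - ticket 4 (Bad redirect): agent_id=NULL, no match -> dropped
  - ticket 5 (Null pointer): agent_id=5 -> matches Chris
  - ticket 6 (Off by one): agent_id=5 -> matches Chris
So 2 of 6 rows are dropped.

SQL:
SELECT a.title, b.name AS agent
FROM tickets a
INNER JOIN agents b ON a.agent_id = b.id

Result:
title        | agent
-------------+------
Memory leak  | Zoe  
Wrong total  | Uma  
Null pointer | Chris
Off by one   | Chris


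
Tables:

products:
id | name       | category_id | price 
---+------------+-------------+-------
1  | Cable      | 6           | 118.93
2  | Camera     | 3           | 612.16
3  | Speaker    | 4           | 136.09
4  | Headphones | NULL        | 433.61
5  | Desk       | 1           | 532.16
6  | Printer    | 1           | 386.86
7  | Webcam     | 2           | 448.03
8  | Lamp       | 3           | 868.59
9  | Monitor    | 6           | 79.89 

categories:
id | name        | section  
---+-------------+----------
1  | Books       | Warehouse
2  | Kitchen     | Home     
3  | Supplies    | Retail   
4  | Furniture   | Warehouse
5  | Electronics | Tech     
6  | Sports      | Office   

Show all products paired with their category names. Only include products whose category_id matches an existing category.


INNER JOIN keeps only products rows whose category_id matches an id in categories. Walk through each product:
  - product 1 (Cable): category_id=6 -> matches Sports
  - product 2 (Camera): category_id=3 -> matches Supplies
  - product 3 (Speaker): category_id=4 -> matches Furniture
  - product 4 (Headphones): category_id=NULL, no match -> dropped
  - product 5 (Desk): category_id=1 -> matches Books
  - product 6 (Printer): category_id=1 -> matches Books
  - product 7 (Webcam): category_id=2 -> matches Kitchen
  - product 8 (Lamp): category_id=3 -> matches Supplies
  - product 9 (Monitor): category_id=6 -> matches Sports
So 1 of 9 rows is dropped.

SQL:
SELECT a.name, b.name AS category
FROM products a
INNER JOIN categories b ON a.category_id = b.id

Result:
name    | category 
--------+----------
Cable   | Sports   
Camera  | Supplies 
Speaker | Furniture
Desk    | Books    
Printer | Books    
Webcam  | Kitchen  
Lamp    | Supplies 
Monitor | Sports   


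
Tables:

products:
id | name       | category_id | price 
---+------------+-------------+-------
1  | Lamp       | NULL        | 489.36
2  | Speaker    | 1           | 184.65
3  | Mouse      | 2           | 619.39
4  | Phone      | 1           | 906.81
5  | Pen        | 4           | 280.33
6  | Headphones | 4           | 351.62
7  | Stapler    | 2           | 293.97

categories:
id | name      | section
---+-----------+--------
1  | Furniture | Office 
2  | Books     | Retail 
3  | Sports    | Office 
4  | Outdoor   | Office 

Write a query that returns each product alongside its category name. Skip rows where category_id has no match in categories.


INNER JOIN keeps only products rows whose category_id matches an id in categories. Walk through each product:
  - product 1 (Lamp): category_id=NULL, no match -> dropped
  - product 2 (Speaker): category_id=1 -> matches Furniture
  - product 3 (Mouse): category_id=2 -> matches Books
  - product 4 (Phone): category_id=1 -> matches Furniture
  - product 5 (Pen): category_id=4 -> matches Outdoor
  - product 6 (Headphones): category_id=4 -> matches Outdoor
  - product 7 (Stapler): category_id=2 -> matches Books
So 1 of 7 rows is dropped.

SQL:
SELECT a.name, b.name AS category
FROM products a
INNER JOIN categories b ON a.category_id = b.id

Result:
name       | category 
-----------+----------
Speaker    | Furniture
Mouse      | Books    
Phone      | Furniture
Pen        | Outdoor  
Headphones | Outdoor  
Stapler    | Books    


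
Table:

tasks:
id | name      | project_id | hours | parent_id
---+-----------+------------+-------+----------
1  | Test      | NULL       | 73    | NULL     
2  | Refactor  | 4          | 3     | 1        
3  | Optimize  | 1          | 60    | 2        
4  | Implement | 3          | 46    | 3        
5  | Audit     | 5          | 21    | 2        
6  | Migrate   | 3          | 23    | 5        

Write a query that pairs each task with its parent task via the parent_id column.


This is a self-join: tasks is joined to a second copy of itself, matching each row's parent_id to another row's id. Use LEFT JOIN so rows with parent_id=NULL are kept.
  - task 1 (Test): parent_id=NULL -> NULL
  - task 2 (Refactor): parent_id=1 -> Test
  - task 3 (Optimize): parent_id=2 -> Refactor
  - task 4 (Implement): parent_id=3 -> Optimize
  - task 5 (Audit): parent_id=2 -> Refactor
  - task 6 (Migrate): parent_id=5 -> Audit

SQL:
SELECT a.name AS item, b.name AS parent
FROM tasks a
LEFT JOIN tasks b ON a.parent_id = b.id

Result:
item      | parent  
----------+---------
Test      | NULL    
Refactor  | Test    
Optimize  | Refactor
Implement | Optimize
Audit     | Refactor
Migrate   | Audit   


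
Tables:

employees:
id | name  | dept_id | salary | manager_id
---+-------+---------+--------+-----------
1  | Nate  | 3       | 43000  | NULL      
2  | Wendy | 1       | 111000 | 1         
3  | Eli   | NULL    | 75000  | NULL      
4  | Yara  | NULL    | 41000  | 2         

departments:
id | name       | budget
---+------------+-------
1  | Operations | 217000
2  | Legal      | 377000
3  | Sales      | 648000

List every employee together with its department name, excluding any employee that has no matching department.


INNER JOIN keeps only employees rows whose dept_id matches an id in departments. Walk through each employee:
  - employee 1 (Nate): dept_id=3 -> matches Sales
  - employee 2 (Wendy): dept_id=1 -> matches Operations
  - employee 3 (Eli): dept_id=NULL, no match -> dropped
  - employee 4 (Yara): dept_id=NULL, no match -> dropped
So 2 of 4 rows are dropped.

SQL:
SELECT a.name, b.name AS department
FROM employees a
INNER JOIN departments b ON a.dept_id = b.id

Result:
name  | department
------+-----------
Nate  | Sales     
Wendy | Operations


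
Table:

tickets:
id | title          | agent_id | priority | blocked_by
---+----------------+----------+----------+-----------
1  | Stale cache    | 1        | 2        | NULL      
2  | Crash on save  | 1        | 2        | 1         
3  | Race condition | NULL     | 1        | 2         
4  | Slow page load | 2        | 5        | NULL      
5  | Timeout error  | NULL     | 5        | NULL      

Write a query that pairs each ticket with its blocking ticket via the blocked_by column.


This is a self-join: tickets is joined to a second copy of itself, matching each row's blocked_by to another row's id. Use LEFT JOIN so rows with blocked_by=NULL are kept.
  - ticket 1 (Stale cache): blocked_by=NULL -> NULL
  - ticket 2 (Crash on save): blocked_by=1 -> Stale cache
  - ticket 3 (Race condition): blocked_by=2 -> Crash on save
  - ticket 4 (Slow page load): blocked_by=NULL -> NULL
  - ticket 5 (Timeout error): blocked_by=NULL -> NULL

SQL:
SELECT a.title AS item, b.title AS blocked_by
FROM tickets a
LEFT JOIN tickets b ON a.blocked_by = b.id

Result:
item           | blocked_by   
---------------+--------------
Stale cache    | NULL         
Crash on save  | Stale cache  
Race condition | Crash on save
Slow page load | NULL         
Timeout error  | NULL         


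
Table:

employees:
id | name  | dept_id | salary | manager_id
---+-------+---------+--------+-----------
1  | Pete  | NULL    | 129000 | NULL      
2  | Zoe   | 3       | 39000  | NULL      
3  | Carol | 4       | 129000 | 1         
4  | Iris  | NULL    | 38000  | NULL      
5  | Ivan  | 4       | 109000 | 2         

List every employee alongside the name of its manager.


This is a self-join: employees is joined to a second copy of itself, matching each row's manager_id to another row's id. Use LEFT JOIN so rows with manager_id=NULL are kept.
  - employee 1 (Pete): manager_id=NULL -> NULL
  - employee 2 (Zoe): manager_id=NULL -> NULL
  - employee 3 (Carol): manager_id=1 -> Pete
  - employee 4 (Iris): manager_id=NULL -> NULL
  - employee 5 (Ivan): manager_id=2 -> Zoe

SQL:
SELECT a.name AS item, b.name AS manager
FROM employees a
LEFT JOIN employees b ON a.manager_id = b.id

Result:
item  | manager
------+--------
Pete  | NULL   
Zoe   | NULL   
Carol | Pete   
Iris  | NULL   
Ivan  | Zoe    


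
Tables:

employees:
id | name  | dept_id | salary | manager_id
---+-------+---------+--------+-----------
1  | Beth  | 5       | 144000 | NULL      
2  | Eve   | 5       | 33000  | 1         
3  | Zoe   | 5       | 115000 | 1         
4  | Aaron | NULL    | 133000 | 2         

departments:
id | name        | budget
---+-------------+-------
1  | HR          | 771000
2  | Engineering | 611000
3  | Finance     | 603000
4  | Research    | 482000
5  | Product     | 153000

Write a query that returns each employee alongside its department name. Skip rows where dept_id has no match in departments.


INNER JOIN keeps only employees rows whose dept_id matches an id in departments. Walk through each employee:
  - employee 1 (Beth): dept_id=5 -> matches Product
  - employee 2 (Eve): dept_id=5 -> matches Product
  - employee 3 (Zoe): dept_id=5 -> matches Product
  - employee 4 (Aaron): dept_id=NULL, no match -> dropped
So 1 of 4 rows is dropped.

SQL:
SELECT a.name, b.name AS department
FROM employees a
INNER JOIN departments b ON a.dept_id = b.id

Result:
name | department
-----+-----------
Beth | Product   
Eve  | Product   
Zoe  | Product   


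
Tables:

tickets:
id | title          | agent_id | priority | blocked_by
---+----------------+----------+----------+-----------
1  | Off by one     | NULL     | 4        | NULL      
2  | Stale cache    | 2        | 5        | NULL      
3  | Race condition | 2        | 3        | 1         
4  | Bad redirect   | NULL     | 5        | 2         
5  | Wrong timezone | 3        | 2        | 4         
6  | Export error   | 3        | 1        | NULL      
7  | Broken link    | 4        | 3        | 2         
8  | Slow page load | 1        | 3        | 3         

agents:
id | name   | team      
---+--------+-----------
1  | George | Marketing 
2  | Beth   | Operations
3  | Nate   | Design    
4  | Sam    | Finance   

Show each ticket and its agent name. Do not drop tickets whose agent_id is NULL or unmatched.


LEFT JOIN keeps every row from tickets (the left table); where agent_id has no match in agents, the agent columns become NULL. Walk through each ticket:
  - ticket 1 (Off by one): agent_id=NULL, no match -> kept with NULL
  - ticket 2 (Stale cache): agent_id=2 -> matches Beth
  - ticket 3 (Race condition): agent_id=2 -> matches Beth
  - ticket 4 (Bad redirect): agent_id=NULL, no match -> kept with NULL
  - ticket 5 (Wrong timezone): agent_id=3 -> matches Nate
  - ticket 6 (Export error): agent_id=3 -> matches Nate
  - ticket 7 (Broken link): agent_id=4 -> matches Sam
  - ticket 8 (Slow page load): agent_id=1 -> matches George
All 8 rows appear; 2 have NULL agent.

SQL:
SELECT a.title, b.name AS agent
FROM tickets a
LEFT JOIN agents b ON a.agent_id = b.id

Result:
title          | agent 
---------------+-------
Off by one     | NULL  
Stale cache    | Beth  
Race condition | Beth  
Bad redirect   | NULL  
Wrong timezone | Nate  
Export error   | Nate  
Broken link    | Sam   
Slow page load | George


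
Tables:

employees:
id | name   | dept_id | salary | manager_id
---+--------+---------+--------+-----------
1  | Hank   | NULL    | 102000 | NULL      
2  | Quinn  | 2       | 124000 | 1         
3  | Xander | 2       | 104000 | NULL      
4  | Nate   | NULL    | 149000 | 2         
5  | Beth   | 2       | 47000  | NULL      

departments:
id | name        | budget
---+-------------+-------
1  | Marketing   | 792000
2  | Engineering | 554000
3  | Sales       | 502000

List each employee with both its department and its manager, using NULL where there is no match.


Two LEFT JOINs from the same base table employees: one to departments via dept_id, one to employees itself via manager_id. Both are LEFT so every employee is preserved.
Match against departments:
  - employee 1 (Hank): dept_id=NULL, no match -> kept with NULL
  - employee 2 (Quinn): dept_id=2 -> matches Engineering
  - employee 3 (Xander): dept_id=2 -> matches Engineering
  - employee 4 (Nate): dept_id=NULL, no match -> kept with NULL
  - employee 5 (Beth): dept_id=2 -> matches Engineering
Match against employees (self):
  - employee 1 (Hank): manager_id=NULL -> NULL
  - employee 2 (Quinn): manager_id=1 -> Hank
  - employee 3 (Xander): manager_id=NULL -> NULL
  - employee 4 (Nate): manager_id=2 -> Quinn
  - employee 5 (Beth): manager_id=NULL -> NULL

SQL:
SELECT a.name, b.name AS department, c.name AS manager
FROM employees a
LEFT JOIN departments b ON a.dept_id = b.id
LEFT JOIN employees c ON a.manager_id = c.id

Result:
name   | department  | manager
-------+-------------+--------
Hank   | NULL        | NULL   
Quinn  | Engineering | Hank   
Xander | Engineering | NULL   
Nate   | NULL        | Quinn  
Beth   | Engineering | NULL   


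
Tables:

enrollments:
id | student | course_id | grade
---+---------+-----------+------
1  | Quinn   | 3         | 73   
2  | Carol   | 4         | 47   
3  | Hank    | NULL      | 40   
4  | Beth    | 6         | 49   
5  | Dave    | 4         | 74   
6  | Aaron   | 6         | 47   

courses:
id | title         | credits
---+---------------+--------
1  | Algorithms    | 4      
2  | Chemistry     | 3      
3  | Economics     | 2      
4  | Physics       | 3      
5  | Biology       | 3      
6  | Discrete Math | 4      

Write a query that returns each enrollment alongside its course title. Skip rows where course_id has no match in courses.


INNER JOIN keeps only enrollments rows whose course_id matches an id in courses. Walk through each enrollment:
  - enrollment 1 (Quinn): course_id=3 -> matches Economics
  - enrollment 2 (Carol): course_id=4 -> matches Physics
  - enrollment 3 (Hank): course_id=NULL, no match -> dropped
  - enrollment 4 (Beth): course_id=6 -> matches Discrete Math
  - enrollment 5 (Dave): course_id=4 -> matches Physics
  - enrollment 6 (Aaron): course_id=6 -> matches Discrete Math
So 1 of 6 rows is dropped.

SQL:
SELECT a.student, b.title AS course
FROM enrollments a
INNER JOIN courses b ON a.course_id = b.id

Result:
student | course       
--------+--------------
Quinn   | Economics    
Carol   | Physics      
Beth    | Discrete Math
Dave    | Physics      
Aaron   | Discrete Math


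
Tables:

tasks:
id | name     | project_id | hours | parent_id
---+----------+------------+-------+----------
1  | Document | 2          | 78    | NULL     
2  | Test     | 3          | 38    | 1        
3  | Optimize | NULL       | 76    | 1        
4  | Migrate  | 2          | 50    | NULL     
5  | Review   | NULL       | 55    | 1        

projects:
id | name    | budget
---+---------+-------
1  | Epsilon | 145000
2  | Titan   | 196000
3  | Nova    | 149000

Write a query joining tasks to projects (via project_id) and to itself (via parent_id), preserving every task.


Two LEFT JOINs from the same base table tasks: one to projects via project_id, one to tasks itself via parent_id. Both are LEFT so every task is preserved.
Match against projects:
  - task 1 (Document): project_id=2 -> matches Titan
  - task 2 (Test): project_id=3 -> matches Nova
  - task 3 (Optimize): project_id=NULL, no match -> kept with NULL
  - task 4 (Migrate): project_id=2 -> matches Titan
  - task 5 (Review): project_id=NULL, no match -> kept with NULL
Match against tasks (self):
  - task 1 (Document): parent_id=NULL -> NULL
  - task 2 (Test): parent_id=1 -> Document
  - task 3 (Optimize): parent_id=1 -> Document
  - task 4 (Migrate): parent_id=NULL -> NULL
  - task 5 (Review): parent_id=1 -> Document

SQL:
SELECT a.name, b.name AS project, c.name AS parent
FROM tasks a
LEFT JOIN projects b ON a.project_id = b.id
LEFT JOIN tasks c ON a.parent_id = c.id

Result:
name     | project | parent  
---------+---------+---------
Document | Titan   | NULL    
Test     | Nova    | Document
Optimize | NULL    | Document
Migrate  | Titan   | NULL    
Review   | NULL    | Document


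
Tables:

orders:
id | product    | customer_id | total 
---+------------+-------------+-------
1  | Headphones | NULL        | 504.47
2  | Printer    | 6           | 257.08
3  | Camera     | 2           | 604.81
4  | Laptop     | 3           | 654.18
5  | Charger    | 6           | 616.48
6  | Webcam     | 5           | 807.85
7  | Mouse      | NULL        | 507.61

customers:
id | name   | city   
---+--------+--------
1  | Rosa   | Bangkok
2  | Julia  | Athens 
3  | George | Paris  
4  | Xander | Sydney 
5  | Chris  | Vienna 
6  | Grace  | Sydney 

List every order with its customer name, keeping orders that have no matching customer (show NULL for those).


LEFT JOIN keeps every row from orders (the left table); where customer_id has no match in customers, the customer columns become NULL. Walk through each order:
  - order 1 (Headphones): customer_id=NULL, no match -> kept with NULL
  - order 2 (Printer): customer_id=6 -> matches Grace
  - order 3 (Camera): customer_id=2 -> matches Julia
  - order 4 (Laptop): customer_id=3 -> matches George
  - order 5 (Charger): customer_id=6 -> matches Grace
  - order 6 (Webcam): customer_id=5 -> matches Chris
  - order 7 (Mouse): customer_id=NULL, no match -> kept with NULL
All 7 rows appear; 2 have NULL customer.

SQL:
SELECT a.product, b.name AS customer
FROM orders a
LEFT JOIN customers b ON a.customer_id = b.id

Result:
product    | customer
-----------+---------
Headphones | NULL    
Printer    | Grace   
Camera     | Julia   
Laptop     | George  
Charger    | Grace   
Webcam     | Chris   
Mouse      | NULL    


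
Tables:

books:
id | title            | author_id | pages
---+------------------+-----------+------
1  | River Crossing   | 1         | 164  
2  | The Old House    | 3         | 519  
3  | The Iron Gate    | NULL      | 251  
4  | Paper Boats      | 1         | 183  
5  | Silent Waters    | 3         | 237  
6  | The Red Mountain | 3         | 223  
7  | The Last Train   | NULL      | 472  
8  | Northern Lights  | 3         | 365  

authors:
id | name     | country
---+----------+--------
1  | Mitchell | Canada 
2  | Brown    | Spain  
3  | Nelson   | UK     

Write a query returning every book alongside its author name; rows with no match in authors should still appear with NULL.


LEFT JOIN keeps every row from books (the left table); where author_id has no match in authors, the author columns become NULL. Walk through each book:
  - book 1 (River Crossing): author_id=1 -> matches Mitchell
  - book 2 (The Old House): author_id=3 -> matches Nelson
  - book 3 (The Iron Gate): author_id=NULL, no match -> kept with NULL
  - book 4 (Paper Boats): author_id=1 -> matches Mitchell
  - book 5 (Silent Waters): author_id=3 -> matches Nelson
  - book 6 (The Red Mountain): author_id=3 -> matches Nelson
  - book 7 (The Last Train): author_id=NULL, no match -> kept with NULL
  - book 8 (Northern Lights): author_id=3 -> matches Nelson
All 8 rows appear; 2 have NULL author.

SQL:
SELECT a.title, b.name AS author
FROM books a
LEFT JOIN authors b ON a.author_id = b.id

Result:
title            | author  
-----------------+---------
River Crossing   | Mitchell
The Old House    | Nelson  
The Iron Gate    | NULL    
Paper Boats      | Mitchell
Silent Waters    | Nelson  
The Red Mountain | Nelson  
The Last Train   | NULL    
Northern Lights  | Nelson  


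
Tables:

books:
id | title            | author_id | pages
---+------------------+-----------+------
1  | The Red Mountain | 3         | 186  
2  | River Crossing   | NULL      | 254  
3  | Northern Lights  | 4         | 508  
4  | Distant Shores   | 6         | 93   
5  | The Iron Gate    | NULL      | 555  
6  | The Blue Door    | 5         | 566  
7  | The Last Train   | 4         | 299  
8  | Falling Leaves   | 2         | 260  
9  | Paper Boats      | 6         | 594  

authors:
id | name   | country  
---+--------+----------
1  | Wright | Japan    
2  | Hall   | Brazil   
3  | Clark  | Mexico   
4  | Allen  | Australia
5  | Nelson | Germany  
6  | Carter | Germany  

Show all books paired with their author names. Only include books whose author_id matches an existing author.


INNER JOIN keeps only books rows whose author_id matches an id in authors. Walk through each book:
  - book 1 (The Red Mountain): author_id=3 -> matches Clark
  - book 2 (River Crossing): author_id=NULL, no match -> dropped
  - book 3 (Northern Lights): author_id=4 -> matches Allen
  - book 4 (Distant Shores): author_id=6 -> matches Carter
  - book 5 (The Iron Gate): author_id=NULL, no match -> dropped
  - book 6 (The Blue Door): author_id=5 -> matches Nelson
  - book 7 (The Last Train): author_id=4 -> matches Allen
  - book 8 (Falling Leaves): author_id=2 -> matches Hall
  - book 9 (Paper Boats): author_id=6 -> matches Carter
So 2 of 9 rows are dropped.

SQL:
SELECT a.title, b.name AS author
FROM books a
INNER JOIN authors b ON a.author_id = b.id

Result:
title            | author
-----------------+-------
The Red Mountain | Clark 
Northern Lights  | Allen 
Distant Shores   | Carter
The Blue Door    | Nelson
The Last Train   | Allen 
Falling Leaves   | Hall  
Paper Boats      | Carter


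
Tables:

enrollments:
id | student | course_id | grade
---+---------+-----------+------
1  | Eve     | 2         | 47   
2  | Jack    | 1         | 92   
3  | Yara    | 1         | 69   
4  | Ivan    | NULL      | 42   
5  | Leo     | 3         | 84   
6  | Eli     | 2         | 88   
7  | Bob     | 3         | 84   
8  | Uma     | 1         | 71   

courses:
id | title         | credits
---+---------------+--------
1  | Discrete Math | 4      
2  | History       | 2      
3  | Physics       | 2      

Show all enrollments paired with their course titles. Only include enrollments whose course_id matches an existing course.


INNER JOIN keeps only enrollments rows whose course_id matches an id in courses. Walk through each enrollment:
  - enrollment 1 (Eve): course_id=2 -> matches History
  - enrollment 2 (Jack): course_id=1 -> matches Discrete Math
  - enrollment 3 (Yara): course_id=1 -> matches Discrete Math
  - enrollment 4 (Ivan): course_id=NULL, no match -> dropped
  - enrollment 5 (Leo): course_id=3 -> matches Physics
  - enrollment 6 (Eli): course_id=2 -> matches History
  - enrollment 7 (Bob): course_id=3 -> matches Physics
  - enrollment 8 (Uma): course_id=1 -> matches Discrete Math
So 1 of 8 rows is dropped.

SQL:
SELECT a.student, b.title AS course
FROM enrollments a
INNER JOIN courses b ON a.course_id = b.id

Result:
student | course       
--------+--------------
Eve     | History      
Jack    | Discrete Math
Yara    | Discrete Math
Leo     | Physics      
Eli     | History      
Bob     | Physics      
Uma     | Discrete Math


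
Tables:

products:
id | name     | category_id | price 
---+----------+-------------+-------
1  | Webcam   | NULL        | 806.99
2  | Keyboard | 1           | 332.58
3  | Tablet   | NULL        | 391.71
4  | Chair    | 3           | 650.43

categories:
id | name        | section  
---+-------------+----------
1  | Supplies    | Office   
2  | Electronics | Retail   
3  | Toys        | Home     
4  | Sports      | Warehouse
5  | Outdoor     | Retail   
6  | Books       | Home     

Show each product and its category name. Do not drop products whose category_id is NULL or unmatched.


LEFT JOIN keeps every row from products (the left table); where category_id has no match in categories, the category columns become NULL. Walk through each product:
  - product 1 (Webcam): category_id=NULL, no match -> kept with NULL
  - product 2 (Keyboard): category_id=1 -> matches Supplies
  - product 3 (Tablet): category_id=NULL, no match -> kept with NULL
  - product 4 (Chair): category_id=3 -> matches Toys
All 4 rows appear; 2 have NULL category.

SQL:
SELECT a.name, b.name AS category
FROM products a
LEFT JOIN categories b ON a.category_id = b.id

Result:
name     | category
---------+---------
Webcam   | NULL    
Keyboard | Supplies
Tablet   | NULL    
Chair    | Toys    


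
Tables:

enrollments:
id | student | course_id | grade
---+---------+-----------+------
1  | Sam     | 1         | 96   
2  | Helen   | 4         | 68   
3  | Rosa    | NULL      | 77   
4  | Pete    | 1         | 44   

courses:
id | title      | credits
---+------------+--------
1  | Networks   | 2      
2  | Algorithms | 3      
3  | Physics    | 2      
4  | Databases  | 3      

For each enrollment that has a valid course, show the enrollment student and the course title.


INNER JOIN keeps only enrollments rows whose course_id matches an id in courses. Walk through each enrollment:
  - enrollment 1 (Sam): course_id=1 -> matches Networks
  - enrollment 2 (Helen): course_id=4 -> matches Databases
  - enrollment 3 (Rosa): course_id=NULL, no match -> dropped
  - enrollment 4 (Pete): course_id=1 -> matches Networks
So 1 of 4 rows is dropped.

SQL:
SELECT a.student, b.title AS course
FROM enrollments a
INNER JOIN courses b ON a.course_id = b.id

Result:
student | course   
--------+----------
Sam     | Networks 
Helen   | Databases
Pete    | Networks 


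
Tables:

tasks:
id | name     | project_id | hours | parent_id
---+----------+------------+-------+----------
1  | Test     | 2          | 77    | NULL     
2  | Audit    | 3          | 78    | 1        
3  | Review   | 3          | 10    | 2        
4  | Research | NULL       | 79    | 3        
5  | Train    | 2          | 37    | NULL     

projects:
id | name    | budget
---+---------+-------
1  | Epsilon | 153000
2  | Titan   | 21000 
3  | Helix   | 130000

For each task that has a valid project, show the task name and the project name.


INNER JOIN keeps only tasks rows whose project_id matches an id in projects. Walk through each task:
  - task 1 (Test): project_id=2 -> matches Titan
  - task 2 (Audit): project_id=3 -> matches Helix
  - task 3 (Review): project_id=3 -> matches Helix
  - task 4 (Research): project_id=NULL, no match -> dropped
  - task 5 (Train): project_id=2 -> matches Titan
So 1 of 5 rows is dropped.

SQL:
SELECT a.name, b.name AS project
FROM tasks a
INNER JOIN projects b ON a.project_id = b.id

Result:
name   | project
-------+--------
Test   | Titan  
Audit  | Helix  
Review | Helix  
Train  | Titan  


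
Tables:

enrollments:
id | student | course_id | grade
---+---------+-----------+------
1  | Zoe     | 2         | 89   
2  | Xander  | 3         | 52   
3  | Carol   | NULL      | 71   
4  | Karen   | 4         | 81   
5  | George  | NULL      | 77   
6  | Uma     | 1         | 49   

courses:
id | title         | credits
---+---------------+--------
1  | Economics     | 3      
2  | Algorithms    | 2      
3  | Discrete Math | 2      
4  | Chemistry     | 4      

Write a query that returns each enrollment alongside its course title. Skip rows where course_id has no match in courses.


INNER JOIN keeps only enrollments rows whose course_id matches an id in courses. Walk through each enrollment:
  - enrollment 1 (Zoe): course_id=2 -> matches Algorithms
  - enrollment 2 (Xander): course_id=3 -> matches Discrete Math
  - enrollment 3 (Carol): course_id=NULL, no match -> dropped
  - enrollment 4 (Karen): course_id=4 -> matches Chemistry
  - enrollment 5 (George): course_id=NULL, no match -> dropped
  - enrollment 6 (Uma): course_id=1 -> matches Economics
So 2 of 6 rows are dropped.

SQL:
SELECT a.student, b.title AS course
FROM enrollments a
INNER JOIN courses b ON a.course_id = b.id

Result:
student | course       
--------+--------------
Zoe     | Algorithms   
Xander  | Discrete Math
Karen   | Chemistry    
Uma     | Economics    


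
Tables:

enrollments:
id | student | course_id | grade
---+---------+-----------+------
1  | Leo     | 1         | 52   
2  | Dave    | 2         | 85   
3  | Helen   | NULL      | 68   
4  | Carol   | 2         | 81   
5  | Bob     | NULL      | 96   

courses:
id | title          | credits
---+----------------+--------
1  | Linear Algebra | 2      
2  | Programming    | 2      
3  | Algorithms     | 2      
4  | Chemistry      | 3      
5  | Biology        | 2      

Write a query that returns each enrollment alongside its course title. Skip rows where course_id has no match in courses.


INNER JOIN keeps only enrollments rows whose course_id matches an id in courses. Walk through each enrollment:
  - enrollment 1 (Leo): course_id=1 -> matches Linear Algebra
  - enrollment 2 (Dave): course_id=2 -> matches Programming
  - enrollment 3 (Helen): course_id=NULL, no match -> dropped
  - enrollment 4 (Carol): course_id=2 -> matches Programming
  - enrollment 5 (Bob): course_id=NULL, no match -> dropped
So 2 of 5 rows are dropped.

SQL:
SELECT a.student, b.title AS course
FROM enrollments a
INNER JOIN courses b ON a.course_id = b.id

Result:
student | course        
--------+---------------
Leo     | Linear Algebra
Dave    | Programming   
Carol   | Programming   


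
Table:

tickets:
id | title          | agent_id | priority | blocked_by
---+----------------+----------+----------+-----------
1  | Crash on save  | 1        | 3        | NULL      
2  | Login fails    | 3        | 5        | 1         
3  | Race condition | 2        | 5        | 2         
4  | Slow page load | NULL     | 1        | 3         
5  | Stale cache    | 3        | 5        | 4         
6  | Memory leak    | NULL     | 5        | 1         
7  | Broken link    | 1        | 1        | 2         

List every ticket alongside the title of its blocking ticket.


This is a self-join: tickets is joined to a second copy of itself, matching each row's blocked_by to another row's id. Use LEFT JOIN so rows with blocked_by=NULL are kept.
  - ticket 1 (Crash on save): blocked_by=NULL -> NULL
  - ticket 2 (Login fails): blocked_by=1 -> Crash on save
  - ticket 3 (Race condition): blocked_by=2 -> Login fails
  - ticket 4 (Slow page load): blocked_by=3 -> Race condition
  - ticket 5 (Stale cache): blocked_by=4 -> Slow page load
  - ticket 6 (Memory leak): blocked_by=1 -> Crash on save
  - ticket 7 (Broken link): blocked_by=2 -> Login fails

SQL:
SELECT a.title AS item, b.title AS blocked_by
FROM tickets a
LEFT JOIN tickets b ON a.blocked_by = b.id

Result:
item           | blocked_by    
---------------+---------------
Crash on save  | NULL          
Login fails    | Crash on save 
Race condition | Login fails   
Slow page load | Race condition
Stale cache    | Slow page load
Memory leak    | Crash on save 
Broken link    | Login fails   
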